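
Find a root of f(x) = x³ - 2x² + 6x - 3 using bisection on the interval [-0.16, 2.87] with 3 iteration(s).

f(x) = x³ - 2x² + 6x - 3
Initial interval: [-0.16, 2.87]

Iteration 1:
  c_1 = (-0.160000 + 2.870000)/2 = 1.355000
  f(c_1) = f(1.355000) = 3.945764
  f(a) × f(c) < 0, new interval: [-0.160000, 1.355000]
Iteration 2:
  c_2 = (-0.160000 + 1.355000)/2 = 0.597500
  f(c_2) = f(0.597500) = 0.084299
  f(a) × f(c) < 0, new interval: [-0.160000, 0.597500]
Iteration 3:
  c_3 = (-0.160000 + 0.597500)/2 = 0.218750
  f(c_3) = f(0.218750) = -1.772736
  f(a) × f(c) ≥ 0, new interval: [0.218750, 0.597500]

After 3 iteration(s), the approximation is c_3 = 0.218750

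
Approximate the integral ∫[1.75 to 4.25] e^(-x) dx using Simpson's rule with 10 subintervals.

f(x) = e^(-x)
a = 1.75, b = 4.25, n = 10
h = (b - a)/n = 0.250000

Simpson's rule: (h/3)[f(x₀) + 4f(x₁) + 2f(x₂) + ... + f(xₙ)]

x_0 = 1.7500, f(x_0) = 0.173774, coefficient = 1
x_1 = 2.0000, f(x_1) = 0.135335, coefficient = 4
x_2 = 2.2500, f(x_2) = 0.105399, coefficient = 2
x_3 = 2.5000, f(x_3) = 0.082085, coefficient = 4
x_4 = 2.7500, f(x_4) = 0.063928, coefficient = 2
x_5 = 3.0000, f(x_5) = 0.049787, coefficient = 4
x_6 = 3.2500, f(x_6) = 0.038774, coefficient = 2
x_7 = 3.5000, f(x_7) = 0.030197, coefficient = 4
x_8 = 3.7500, f(x_8) = 0.023518, coefficient = 2
x_9 = 4.0000, f(x_9) = 0.018316, coefficient = 4
x_10 = 4.2500, f(x_10) = 0.014264, coefficient = 1

I ≈ (0.250000/3) × 1.914158 = 0.159513
Exact value: 0.159510
Error: 0.000003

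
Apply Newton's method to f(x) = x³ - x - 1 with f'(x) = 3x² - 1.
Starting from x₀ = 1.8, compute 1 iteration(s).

f(x) = x³ - x - 1
f'(x) = 3x² - 1
x₀ = 1.8

Newton-Raphson formula: x_{n+1} = x_n - f(x_n)/f'(x_n)

Iteration 1:
  f(1.800000) = 3.032000
  f'(1.800000) = 8.720000
  x_1 = 1.800000 - 3.032000/8.720000 = 1.452294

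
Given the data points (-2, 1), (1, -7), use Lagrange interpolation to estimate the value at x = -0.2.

Lagrange interpolation formula:
P(x) = Σ yᵢ × Lᵢ(x)
where Lᵢ(x) = Π_{j≠i} (x - xⱼ)/(xᵢ - xⱼ)

L_0(-0.2) = (-0.2 - 1)/(-2 - 1) = 0.400000
L_1(-0.2) = (-0.2 - (-2))/(1 - (-2)) = 0.600000

P(-0.2) = 1×L_0(-0.2) + (-7)×L_1(-0.2)
P(-0.2) = -3.800000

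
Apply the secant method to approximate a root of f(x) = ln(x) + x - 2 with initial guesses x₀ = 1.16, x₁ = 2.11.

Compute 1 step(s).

f(x) = ln(x) + x - 2
x₀ = 1.16, x₁ = 2.11

Secant formula: x_{n+1} = x_n - f(x_n)(x_n - x_{n-1})/(f(x_n) - f(x_{n-1}))

Iteration 1:
  f(1.160000) = -0.691580
  f(2.110000) = 0.856688
  x_2 = 2.110000 - 0.856688×(2.110000 - 1.160000)/(0.856688 - (-0.691580))
       = 1.584346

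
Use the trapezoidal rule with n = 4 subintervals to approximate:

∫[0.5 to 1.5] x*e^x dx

f(x) = x*e^x
a = 0.5, b = 1.5, n = 4
h = (b - a)/n = 0.250000

Trapezoidal rule: (h/2)[f(x₀) + 2f(x₁) + 2f(x₂) + ... + f(xₙ)]

x_0 = 0.5000, f(x_0) = 0.824361, coefficient = 1
x_1 = 0.7500, f(x_1) = 1.587750, coefficient = 2
x_2 = 1.0000, f(x_2) = 2.718282, coefficient = 2
x_3 = 1.2500, f(x_3) = 4.362929, coefficient = 2
x_4 = 1.5000, f(x_4) = 6.722534, coefficient = 1

I ≈ (0.250000/2) × 24.884815 = 3.110602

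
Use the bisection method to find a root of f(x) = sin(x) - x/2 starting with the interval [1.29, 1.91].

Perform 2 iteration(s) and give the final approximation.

f(x) = sin(x) - x/2
Initial interval: [1.29, 1.91]

Iteration 1:
  c_1 = (1.290000 + 1.910000)/2 = 1.600000
  f(c_1) = f(1.600000) = 0.199574
  f(a) × f(c) ≥ 0, new interval: [1.600000, 1.910000]
Iteration 2:
  c_2 = (1.600000 + 1.910000)/2 = 1.755000
  f(c_2) = f(1.755000) = 0.105582
  f(a) × f(c) ≥ 0, new interval: [1.755000, 1.910000]

After 2 iteration(s), the approximation is c_2 = 1.755000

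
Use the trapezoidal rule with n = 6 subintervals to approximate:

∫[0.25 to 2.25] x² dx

f(x) = x²
a = 0.25, b = 2.25, n = 6
h = (b - a)/n = 0.333333

Trapezoidal rule: (h/2)[f(x₀) + 2f(x₁) + 2f(x₂) + ... + f(xₙ)]

x_0 = 0.2500, f(x_0) = 0.062500, coefficient = 1
x_1 = 0.5833, f(x_1) = 0.340278, coefficient = 2
x_2 = 0.9167, f(x_2) = 0.840278, coefficient = 2
x_3 = 1.2500, f(x_3) = 1.562500, coefficient = 2
x_4 = 1.5833, f(x_4) = 2.506944, coefficient = 2
x_5 = 1.9167, f(x_5) = 3.673611, coefficient = 2
x_6 = 2.2500, f(x_6) = 5.062500, coefficient = 1

I ≈ (0.333333/2) × 22.972222 = 3.828704
Exact value: 3.791667
Error: 0.037037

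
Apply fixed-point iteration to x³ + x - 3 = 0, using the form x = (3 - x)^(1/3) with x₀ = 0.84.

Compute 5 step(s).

Equation: x³ + x - 3 = 0
Fixed-point form: x = (3 - x)^(1/3)
x₀ = 0.84

x_1 = g(0.840000) = 1.292661
x_2 = g(1.292661) = 1.195198
x_3 = g(1.195198) = 1.217521
x_4 = g(1.217521) = 1.212481
x_5 = g(1.212481) = 1.213622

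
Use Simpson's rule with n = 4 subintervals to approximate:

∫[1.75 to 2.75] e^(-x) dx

f(x) = e^(-x)
a = 1.75, b = 2.75, n = 4
h = (b - a)/n = 0.250000

Simpson's rule: (h/3)[f(x₀) + 4f(x₁) + 2f(x₂) + ... + f(xₙ)]

x_0 = 1.7500, f(x_0) = 0.173774, coefficient = 1
x_1 = 2.0000, f(x_1) = 0.135335, coefficient = 4
x_2 = 2.2500, f(x_2) = 0.105399, coefficient = 2
x_3 = 2.5000, f(x_3) = 0.082085, coefficient = 4
x_4 = 2.7500, f(x_4) = 0.063928, coefficient = 1

I ≈ (0.250000/3) × 1.318181 = 0.109848
Exact value: 0.109846
Error: 0.000002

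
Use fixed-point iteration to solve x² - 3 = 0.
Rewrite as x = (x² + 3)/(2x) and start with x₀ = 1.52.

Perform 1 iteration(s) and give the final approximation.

Equation: x² - 3 = 0
Fixed-point form: x = (x² + 3)/(2x)
x₀ = 1.52

x_1 = g(1.520000) = 1.746842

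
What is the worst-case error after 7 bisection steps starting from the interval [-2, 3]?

Bisection error bound: |error| ≤ (b-a)/2^n
|error| ≤ (3 - (-2))/2^7 = 5/2^7
|error| ≤ 0.0390625000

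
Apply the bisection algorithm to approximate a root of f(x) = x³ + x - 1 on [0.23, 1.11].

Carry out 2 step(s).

f(x) = x³ + x - 1
Initial interval: [0.23, 1.11]

Iteration 1:
  c_1 = (0.230000 + 1.110000)/2 = 0.670000
  f(c_1) = f(0.670000) = -0.029237
  f(a) × f(c) ≥ 0, new interval: [0.670000, 1.110000]
Iteration 2:
  c_2 = (0.670000 + 1.110000)/2 = 0.890000
  f(c_2) = f(0.890000) = 0.594969
  f(a) × f(c) < 0, new interval: [0.670000, 0.890000]

After 2 iteration(s), the approximation is c_2 = 0.890000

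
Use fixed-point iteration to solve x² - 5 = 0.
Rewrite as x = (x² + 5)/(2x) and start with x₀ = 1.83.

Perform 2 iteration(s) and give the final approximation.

Equation: x² - 5 = 0
Fixed-point form: x = (x² + 5)/(2x)
x₀ = 1.83

x_1 = g(1.830000) = 2.281120
x_2 = g(2.281120) = 2.236513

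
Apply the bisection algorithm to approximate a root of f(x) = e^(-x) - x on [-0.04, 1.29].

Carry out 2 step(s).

f(x) = e^(-x) - x
Initial interval: [-0.04, 1.29]

Iteration 1:
  c_1 = (-0.040000 + 1.290000)/2 = 0.625000
  f(c_1) = f(0.625000) = -0.089739
  f(a) × f(c) < 0, new interval: [-0.040000, 0.625000]
Iteration 2:
  c_2 = (-0.040000 + 0.625000)/2 = 0.292500
  f(c_2) = f(0.292500) = 0.453895
  f(a) × f(c) ≥ 0, new interval: [0.292500, 0.625000]

After 2 iteration(s), the approximation is c_2 = 0.292500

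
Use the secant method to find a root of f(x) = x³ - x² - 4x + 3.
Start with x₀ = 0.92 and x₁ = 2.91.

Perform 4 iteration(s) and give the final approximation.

f(x) = x³ - x² - 4x + 3
x₀ = 0.92, x₁ = 2.91

Secant formula: x_{n+1} = x_n - f(x_n)(x_n - x_{n-1})/(f(x_n) - f(x_{n-1}))

Iteration 1:
  f(0.920000) = -0.747712
  f(2.910000) = 7.534071
  x_2 = 2.910000 - 7.534071×(2.910000 - 0.920000)/(7.534071 - (-0.747712))
       = 1.099665
Iteration 2:
  f(2.910000) = 7.534071
  f(1.099665) = -1.278139
  x_3 = 1.099665 - (-1.278139)×(1.099665 - 2.910000)/(-1.278139 - 7.534071)
       = 1.362239
Iteration 3:
  f(1.099665) = -1.278139
  f(1.362239) = -1.776751
  x_4 = 1.362239 - (-1.776751)×(1.362239 - 1.099665)/(-1.776751 - (-1.278139))
       = 0.426584
Iteration 4:
  f(1.362239) = -1.776751
  f(0.426584) = 1.189316
  x_5 = 0.426584 - 1.189316×(0.426584 - 1.362239)/(1.189316 - (-1.776751))
       = 0.801758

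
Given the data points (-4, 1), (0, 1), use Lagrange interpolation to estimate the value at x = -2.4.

Lagrange interpolation formula:
P(x) = Σ yᵢ × Lᵢ(x)
where Lᵢ(x) = Π_{j≠i} (x - xⱼ)/(xᵢ - xⱼ)

L_0(-2.4) = (-2.4 - 0)/(-4 - 0) = 0.600000
L_1(-2.4) = (-2.4 - (-4))/(0 - (-4)) = 0.400000

P(-2.4) = 1×L_0(-2.4) + 1×L_1(-2.4)
P(-2.4) = 1.000000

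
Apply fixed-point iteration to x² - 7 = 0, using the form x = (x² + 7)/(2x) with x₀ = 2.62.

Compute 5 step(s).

Equation: x² - 7 = 0
Fixed-point form: x = (x² + 7)/(2x)
x₀ = 2.62

x_1 = g(2.620000) = 2.645878
x_2 = g(2.645878) = 2.645751
x_3 = g(2.645751) = 2.645751
x_4 = g(2.645751) = 2.645751
x_5 = g(2.645751) = 2.645751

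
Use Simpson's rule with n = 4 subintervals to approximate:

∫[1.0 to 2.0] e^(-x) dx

f(x) = e^(-x)
a = 1.0, b = 2.0, n = 4
h = (b - a)/n = 0.250000

Simpson's rule: (h/3)[f(x₀) + 4f(x₁) + 2f(x₂) + ... + f(xₙ)]

x_0 = 1.0000, f(x_0) = 0.367879, coefficient = 1
x_1 = 1.2500, f(x_1) = 0.286505, coefficient = 4
x_2 = 1.5000, f(x_2) = 0.223130, coefficient = 2
x_3 = 1.7500, f(x_3) = 0.173774, coefficient = 4
x_4 = 2.0000, f(x_4) = 0.135335, coefficient = 1

I ≈ (0.250000/3) × 2.790590 = 0.232549
Exact value: 0.232544
Error: 0.000005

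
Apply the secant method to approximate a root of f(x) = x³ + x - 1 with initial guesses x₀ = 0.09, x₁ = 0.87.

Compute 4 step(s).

f(x) = x³ + x - 1
x₀ = 0.09, x₁ = 0.87

Secant formula: x_{n+1} = x_n - f(x_n)(x_n - x_{n-1})/(f(x_n) - f(x_{n-1}))

Iteration 1:
  f(0.090000) = -0.909271
  f(0.870000) = 0.528503
  x_2 = 0.870000 - 0.528503×(0.870000 - 0.090000)/(0.528503 - (-0.909271))
       = 0.583284
Iteration 2:
  f(0.870000) = 0.528503
  f(0.583284) = -0.218270
  x_3 = 0.583284 - (-0.218270)×(0.583284 - 0.870000)/(-0.218270 - 0.528503)
       = 0.667087
Iteration 3:
  f(0.583284) = -0.218270
  f(0.667087) = -0.036056
  x_4 = 0.667087 - (-0.036056)×(0.667087 - 0.583284)/(-0.036056 - (-0.218270))
       = 0.683670
Iteration 4:
  f(0.667087) = -0.036056
  f(0.683670) = 0.003220
  x_5 = 0.683670 - 0.003220×(0.683670 - 0.667087)/(0.003220 - (-0.036056))
       = 0.682310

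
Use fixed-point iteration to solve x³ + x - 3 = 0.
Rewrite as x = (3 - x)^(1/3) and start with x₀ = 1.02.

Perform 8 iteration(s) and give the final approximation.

Equation: x³ + x - 3 = 0
Fixed-point form: x = (3 - x)^(1/3)
x₀ = 1.02

x_1 = g(1.020000) = 1.255707
x_2 = g(1.255707) = 1.203760
x_3 = g(1.203760) = 1.215593
x_4 = g(1.215593) = 1.212918
x_5 = g(1.212918) = 1.213523
x_6 = g(1.213523) = 1.213386
x_7 = g(1.213386) = 1.213417
x_8 = g(1.213417) = 1.213410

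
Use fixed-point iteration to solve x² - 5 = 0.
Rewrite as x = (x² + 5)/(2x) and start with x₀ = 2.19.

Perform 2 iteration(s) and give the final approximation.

Equation: x² - 5 = 0
Fixed-point form: x = (x² + 5)/(2x)
x₀ = 2.19

x_1 = g(2.190000) = 2.236553
x_2 = g(2.236553) = 2.236068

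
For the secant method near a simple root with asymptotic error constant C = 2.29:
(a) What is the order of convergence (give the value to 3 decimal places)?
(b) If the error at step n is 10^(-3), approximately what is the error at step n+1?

(a) Secant method has superlinear convergence with order φ = (1+√5)/2 ≈ 1.618.
    This means |e_{n+1}| ≈ C|e_n|^1.618.

(b) With |e_n| = 10^(-3) and C = 2.29:
    |e_{n+1}| ≈ 2.29 × (10^(-3))^1.618 = 2.29 × 10^(-4.85)

(a) ≈ 1.618 (golden ratio); (b) |e_{n+1}| ≈ 3.204e-05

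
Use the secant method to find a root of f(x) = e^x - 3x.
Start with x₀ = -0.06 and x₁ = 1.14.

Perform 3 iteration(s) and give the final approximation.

f(x) = e^x - 3x
x₀ = -0.06, x₁ = 1.14

Secant formula: x_{n+1} = x_n - f(x_n)(x_n - x_{n-1})/(f(x_n) - f(x_{n-1}))

Iteration 1:
  f(-0.060000) = 1.121765
  f(1.140000) = -0.293232
  x_2 = 1.140000 - (-0.293232)×(1.140000 - (-0.060000))/(-0.293232 - 1.121765)
       = 0.891322
Iteration 2:
  f(1.140000) = -0.293232
  f(0.891322) = -0.235615
  x_3 = 0.891322 - (-0.235615)×(0.891322 - 1.140000)/(-0.235615 - (-0.293232))
       = -0.125613
Iteration 3:
  f(0.891322) = -0.235615
  f(-0.125613) = 1.258795
  x_4 = -0.125613 - 1.258795×(-0.125613 - 0.891322)/(1.258795 - (-0.235615))
       = 0.730988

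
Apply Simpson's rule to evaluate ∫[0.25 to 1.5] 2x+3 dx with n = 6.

f(x) = 2x+3
a = 0.25, b = 1.5, n = 6
h = (b - a)/n = 0.208333

Simpson's rule: (h/3)[f(x₀) + 4f(x₁) + 2f(x₂) + ... + f(xₙ)]

x_0 = 0.2500, f(x_0) = 3.500000, coefficient = 1
x_1 = 0.4583, f(x_1) = 3.916667, coefficient = 4
x_2 = 0.6667, f(x_2) = 4.333333, coefficient = 2
x_3 = 0.8750, f(x_3) = 4.750000, coefficient = 4
x_4 = 1.0833, f(x_4) = 5.166667, coefficient = 2
x_5 = 1.2917, f(x_5) = 5.583333, coefficient = 4
x_6 = 1.5000, f(x_6) = 6.000000, coefficient = 1

I ≈ (0.208333/3) × 85.500000 = 5.937500
Exact value: 5.937500
Error: 0.000000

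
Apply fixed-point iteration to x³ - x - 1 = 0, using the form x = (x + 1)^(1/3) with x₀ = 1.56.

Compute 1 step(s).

Equation: x³ - x - 1 = 0
Fixed-point form: x = (x + 1)^(1/3)
x₀ = 1.56

x_1 = g(1.560000) = 1.367981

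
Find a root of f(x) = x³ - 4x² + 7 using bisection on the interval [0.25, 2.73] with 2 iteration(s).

f(x) = x³ - 4x² + 7
Initial interval: [0.25, 2.73]

Iteration 1:
  c_1 = (0.250000 + 2.730000)/2 = 1.490000
  f(c_1) = f(1.490000) = 1.427549
  f(a) × f(c) ≥ 0, new interval: [1.490000, 2.730000]
Iteration 2:
  c_2 = (1.490000 + 2.730000)/2 = 2.110000
  f(c_2) = f(2.110000) = -1.414469
  f(a) × f(c) < 0, new interval: [1.490000, 2.110000]

After 2 iteration(s), the approximation is c_2 = 2.110000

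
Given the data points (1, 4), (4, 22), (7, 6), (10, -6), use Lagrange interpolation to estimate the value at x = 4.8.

Lagrange interpolation formula:
P(x) = Σ yᵢ × Lᵢ(x)
where Lᵢ(x) = Π_{j≠i} (x - xⱼ)/(xᵢ - xⱼ)

L_0(4.8) = (4.8 - 4)/(1 - 4) × (4.8 - 7)/(1 - 7) × (4.8 - 10)/(1 - 10) = -0.056494
L_1(4.8) = (4.8 - 1)/(4 - 1) × (4.8 - 7)/(4 - 7) × (4.8 - 10)/(4 - 10) = 0.805037
L_2(4.8) = (4.8 - 1)/(7 - 1) × (4.8 - 4)/(7 - 4) × (4.8 - 10)/(7 - 10) = 0.292741
L_3(4.8) = (4.8 - 1)/(10 - 1) × (4.8 - 4)/(10 - 4) × (4.8 - 7)/(10 - 7) = -0.041284

P(4.8) = 4×L_0(4.8) + 22×L_1(4.8) + 6×L_2(4.8) + (-6)×L_3(4.8)
P(4.8) = 19.488988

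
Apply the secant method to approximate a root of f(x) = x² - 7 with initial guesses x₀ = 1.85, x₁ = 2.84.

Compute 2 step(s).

f(x) = x² - 7
x₀ = 1.85, x₁ = 2.84

Secant formula: x_{n+1} = x_n - f(x_n)(x_n - x_{n-1})/(f(x_n) - f(x_{n-1}))

Iteration 1:
  f(1.850000) = -3.577500
  f(2.840000) = 1.065600
  x_2 = 2.840000 - 1.065600×(2.840000 - 1.850000)/(1.065600 - (-3.577500))
       = 2.612793
Iteration 2:
  f(2.840000) = 1.065600
  f(2.612793) = -0.173312
  x_3 = 2.612793 - (-0.173312)×(2.612793 - 2.840000)/(-0.173312 - 1.065600)
       = 2.644577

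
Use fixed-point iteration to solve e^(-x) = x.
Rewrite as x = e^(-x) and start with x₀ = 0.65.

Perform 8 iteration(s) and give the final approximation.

Equation: e^(-x) = x
Fixed-point form: x = e^(-x)
x₀ = 0.65

x_1 = g(0.650000) = 0.522046
x_2 = g(0.522046) = 0.593306
x_3 = g(0.593306) = 0.552498
x_4 = g(0.552498) = 0.575510
x_5 = g(0.575510) = 0.562418
x_6 = g(0.562418) = 0.569830
x_7 = g(0.569830) = 0.565622
x_8 = g(0.565622) = 0.568007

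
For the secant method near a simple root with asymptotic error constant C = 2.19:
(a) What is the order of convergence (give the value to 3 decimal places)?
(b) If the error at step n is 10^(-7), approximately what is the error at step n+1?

(a) Secant method has superlinear convergence with order φ = (1+√5)/2 ≈ 1.618.
    This means |e_{n+1}| ≈ C|e_n|^1.618.

(b) With |e_n| = 10^(-7) and C = 2.19:
    |e_{n+1}| ≈ 2.19 × (10^(-7))^1.618 = 2.19 × 10^(-11.33)

(a) ≈ 1.618 (golden ratio); (b) |e_{n+1}| ≈ 1.033e-11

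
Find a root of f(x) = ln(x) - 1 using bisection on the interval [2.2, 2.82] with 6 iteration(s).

f(x) = ln(x) - 1
Initial interval: [2.2, 2.82]

Iteration 1:
  c_1 = (2.200000 + 2.820000)/2 = 2.510000
  f(c_1) = f(2.510000) = -0.079717
  f(a) × f(c) ≥ 0, new interval: [2.510000, 2.820000]
Iteration 2:
  c_2 = (2.510000 + 2.820000)/2 = 2.665000
  f(c_2) = f(2.665000) = -0.019796
  f(a) × f(c) ≥ 0, new interval: [2.665000, 2.820000]
Iteration 3:
  c_3 = (2.665000 + 2.820000)/2 = 2.742500
  f(c_3) = f(2.742500) = 0.008870
  f(a) × f(c) < 0, new interval: [2.665000, 2.742500]
Iteration 4:
  c_4 = (2.665000 + 2.742500)/2 = 2.703750
  f(c_4) = f(2.703750) = -0.005360
  f(a) × f(c) ≥ 0, new interval: [2.703750, 2.742500]
Iteration 5:
  c_5 = (2.703750 + 2.742500)/2 = 2.723125
  f(c_5) = f(2.723125) = 0.001780
  f(a) × f(c) < 0, new interval: [2.703750, 2.723125]
Iteration 6:
  c_6 = (2.703750 + 2.723125)/2 = 2.713437
  f(c_6) = f(2.713437) = -0.001784
  f(a) × f(c) ≥ 0, new interval: [2.713437, 2.723125]

After 6 iteration(s), the approximation is c_6 = 2.713437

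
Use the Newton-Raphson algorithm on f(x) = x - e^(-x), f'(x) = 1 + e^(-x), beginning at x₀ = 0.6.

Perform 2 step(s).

f(x) = x - e^(-x)
f'(x) = 1 + e^(-x)
x₀ = 0.6

Newton-Raphson formula: x_{n+1} = x_n - f(x_n)/f'(x_n)

Iteration 1:
  f(0.600000) = 0.051188
  f'(0.600000) = 1.548812
  x_1 = 0.600000 - 0.051188/1.548812 = 0.566950
Iteration 2:
  f(0.566950) = -0.000303
  f'(0.566950) = 1.567253
  x_2 = 0.566950 - (-0.000303)/1.567253 = 0.567143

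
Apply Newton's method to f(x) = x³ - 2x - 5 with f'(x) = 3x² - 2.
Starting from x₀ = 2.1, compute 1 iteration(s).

f(x) = x³ - 2x - 5
f'(x) = 3x² - 2
x₀ = 2.1

Newton-Raphson formula: x_{n+1} = x_n - f(x_n)/f'(x_n)

Iteration 1:
  f(2.100000) = 0.061000
  f'(2.100000) = 11.230000
  x_1 = 2.100000 - 0.061000/11.230000 = 2.094568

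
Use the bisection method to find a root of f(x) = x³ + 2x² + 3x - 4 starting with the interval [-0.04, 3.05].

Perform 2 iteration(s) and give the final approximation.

f(x) = x³ + 2x² + 3x - 4
Initial interval: [-0.04, 3.05]

Iteration 1:
  c_1 = (-0.040000 + 3.050000)/2 = 1.505000
  f(c_1) = f(1.505000) = 8.453913
  f(a) × f(c) < 0, new interval: [-0.040000, 1.505000]
Iteration 2:
  c_2 = (-0.040000 + 1.505000)/2 = 0.732500
  f(c_2) = f(0.732500) = -0.336360
  f(a) × f(c) ≥ 0, new interval: [0.732500, 1.505000]

After 2 iteration(s), the approximation is c_2 = 0.732500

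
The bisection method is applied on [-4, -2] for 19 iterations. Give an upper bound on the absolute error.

Bisection error bound: |error| ≤ (b-a)/2^n
|error| ≤ (-2 - (-4))/2^19 = 2/2^19
|error| ≤ 0.0000038147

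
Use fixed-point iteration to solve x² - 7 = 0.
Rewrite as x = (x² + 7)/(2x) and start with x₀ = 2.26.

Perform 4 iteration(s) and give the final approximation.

Equation: x² - 7 = 0
Fixed-point form: x = (x² + 7)/(2x)
x₀ = 2.26

x_1 = g(2.260000) = 2.678673
x_2 = g(2.678673) = 2.645954
x_3 = g(2.645954) = 2.645751
x_4 = g(2.645751) = 2.645751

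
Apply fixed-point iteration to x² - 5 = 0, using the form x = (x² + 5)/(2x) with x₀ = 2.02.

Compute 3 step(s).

Equation: x² - 5 = 0
Fixed-point form: x = (x² + 5)/(2x)
x₀ = 2.02

x_1 = g(2.020000) = 2.247624
x_2 = g(2.247624) = 2.236098
x_3 = g(2.236098) = 2.236068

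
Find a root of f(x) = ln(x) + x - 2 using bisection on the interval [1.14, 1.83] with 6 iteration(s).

f(x) = ln(x) + x - 2
Initial interval: [1.14, 1.83]

Iteration 1:
  c_1 = (1.140000 + 1.830000)/2 = 1.485000
  f(c_1) = f(1.485000) = -0.119585
  f(a) × f(c) ≥ 0, new interval: [1.485000, 1.830000]
Iteration 2:
  c_2 = (1.485000 + 1.830000)/2 = 1.657500
  f(c_2) = f(1.657500) = 0.162810
  f(a) × f(c) < 0, new interval: [1.485000, 1.657500]
Iteration 3:
  c_3 = (1.485000 + 1.657500)/2 = 1.571250
  f(c_3) = f(1.571250) = 0.023121
  f(a) × f(c) < 0, new interval: [1.485000, 1.571250]
Iteration 4:
  c_4 = (1.485000 + 1.571250)/2 = 1.528125
  f(c_4) = f(1.528125) = -0.047834
  f(a) × f(c) ≥ 0, new interval: [1.528125, 1.571250]
Iteration 5:
  c_5 = (1.528125 + 1.571250)/2 = 1.549688
  f(c_5) = f(1.549688) = -0.012259
  f(a) × f(c) ≥ 0, new interval: [1.549688, 1.571250]
Iteration 6:
  c_6 = (1.549688 + 1.571250)/2 = 1.560469
  f(c_6) = f(1.560469) = 0.005455
  f(a) × f(c) < 0, new interval: [1.549688, 1.560469]

After 6 iteration(s), the approximation is c_6 = 1.560469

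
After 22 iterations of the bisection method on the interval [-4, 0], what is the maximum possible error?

Bisection error bound: |error| ≤ (b-a)/2^n
|error| ≤ (0 - (-4))/2^22 = 4/2^22
|error| ≤ 0.0000009537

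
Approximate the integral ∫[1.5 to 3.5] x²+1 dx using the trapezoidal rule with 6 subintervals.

f(x) = x²+1
a = 1.5, b = 3.5, n = 6
h = (b - a)/n = 0.333333

Trapezoidal rule: (h/2)[f(x₀) + 2f(x₁) + 2f(x₂) + ... + f(xₙ)]

x_0 = 1.5000, f(x_0) = 3.250000, coefficient = 1
x_1 = 1.8333, f(x_1) = 4.361111, coefficient = 2
x_2 = 2.1667, f(x_2) = 5.694444, coefficient = 2
x_3 = 2.5000, f(x_3) = 7.250000, coefficient = 2
x_4 = 2.8333, f(x_4) = 9.027778, coefficient = 2
x_5 = 3.1667, f(x_5) = 11.027778, coefficient = 2
x_6 = 3.5000, f(x_6) = 13.250000, coefficient = 1

I ≈ (0.333333/2) × 91.222222 = 15.203704
Exact value: 15.166667
Error: 0.037037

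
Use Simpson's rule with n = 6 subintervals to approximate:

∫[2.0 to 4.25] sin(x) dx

f(x) = sin(x)
a = 2.0, b = 4.25, n = 6
h = (b - a)/n = 0.375000

Simpson's rule: (h/3)[f(x₀) + 4f(x₁) + 2f(x₂) + ... + f(xₙ)]

x_0 = 2.0000, f(x_0) = 0.909297, coefficient = 1
x_1 = 2.3750, f(x_1) = 0.693685, coefficient = 4
x_2 = 2.7500, f(x_2) = 0.381661, coefficient = 2
x_3 = 3.1250, f(x_3) = 0.016592, coefficient = 4
x_4 = 3.5000, f(x_4) = -0.350783, coefficient = 2
x_5 = 3.8750, f(x_5) = -0.669405, coefficient = 4
x_6 = 4.2500, f(x_6) = -0.894989, coefficient = 1

I ≈ (0.375000/3) × 0.239552 = 0.029944
Exact value: 0.029941
Error: 0.000003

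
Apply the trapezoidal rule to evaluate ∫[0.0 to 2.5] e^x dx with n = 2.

f(x) = e^x
a = 0.0, b = 2.5, n = 2
h = (b - a)/n = 1.250000

Trapezoidal rule: (h/2)[f(x₀) + 2f(x₁) + 2f(x₂) + ... + f(xₙ)]

x_0 = 0.0000, f(x_0) = 1.000000, coefficient = 1
x_1 = 1.2500, f(x_1) = 3.490343, coefficient = 2
x_2 = 2.5000, f(x_2) = 12.182494, coefficient = 1

I ≈ (1.250000/2) × 20.163180 = 12.601987
Exact value: 11.182494
Error: 1.419493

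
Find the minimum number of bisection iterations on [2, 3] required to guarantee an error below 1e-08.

We need (b-a)/2^n ≤ 1e-08
(3 - 2)/2^n ≤ 1e-08
1/2^n ≤ 1e-08
2^n ≥ 100000000
n ≥ log₂(100000000) = 26.58
n ≥ 27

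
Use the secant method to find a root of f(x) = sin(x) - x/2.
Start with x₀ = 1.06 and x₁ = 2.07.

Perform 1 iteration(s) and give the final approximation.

f(x) = sin(x) - x/2
x₀ = 1.06, x₁ = 2.07

Secant formula: x_{n+1} = x_n - f(x_n)(x_n - x_{n-1})/(f(x_n) - f(x_{n-1}))

Iteration 1:
  f(1.060000) = 0.342355
  f(2.070000) = -0.157036
  x_2 = 2.070000 - (-0.157036)×(2.070000 - 1.060000)/(-0.157036 - 0.342355)
       = 1.752401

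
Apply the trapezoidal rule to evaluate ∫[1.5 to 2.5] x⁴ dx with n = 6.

f(x) = x⁴
a = 1.5, b = 2.5, n = 6
h = (b - a)/n = 0.166667

Trapezoidal rule: (h/2)[f(x₀) + 2f(x₁) + 2f(x₂) + ... + f(xₙ)]

x_0 = 1.5000, f(x_0) = 5.062500, coefficient = 1
x_1 = 1.6667, f(x_1) = 7.716049, coefficient = 2
x_2 = 1.8333, f(x_2) = 11.297068, coefficient = 2
x_3 = 2.0000, f(x_3) = 16.000000, coefficient = 2
x_4 = 2.1667, f(x_4) = 22.037809, coefficient = 2
x_5 = 2.3333, f(x_5) = 29.641975, coefficient = 2
x_6 = 2.5000, f(x_6) = 39.062500, coefficient = 1

I ≈ (0.166667/2) × 217.510802 = 18.125900
Exact value: 18.012500
Error: 0.113400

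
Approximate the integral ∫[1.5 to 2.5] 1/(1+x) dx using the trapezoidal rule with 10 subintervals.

f(x) = 1/(1+x)
a = 1.5, b = 2.5, n = 10
h = (b - a)/n = 0.100000

Trapezoidal rule: (h/2)[f(x₀) + 2f(x₁) + 2f(x₂) + ... + f(xₙ)]

x_0 = 1.5000, f(x_0) = 0.400000, coefficient = 1
x_1 = 1.6000, f(x_1) = 0.384615, coefficient = 2
x_2 = 1.7000, f(x_2) = 0.370370, coefficient = 2
x_3 = 1.8000, f(x_3) = 0.357143, coefficient = 2
x_4 = 1.9000, f(x_4) = 0.344828, coefficient = 2
x_5 = 2.0000, f(x_5) = 0.333333, coefficient = 2
x_6 = 2.1000, f(x_6) = 0.322581, coefficient = 2
x_7 = 2.2000, f(x_7) = 0.312500, coefficient = 2
x_8 = 2.3000, f(x_8) = 0.303030, coefficient = 2
x_9 = 2.4000, f(x_9) = 0.294118, coefficient = 2
x_10 = 2.5000, f(x_10) = 0.285714, coefficient = 1

I ≈ (0.100000/2) × 6.730751 = 0.336538
Exact value: 0.336472
Error: 0.000065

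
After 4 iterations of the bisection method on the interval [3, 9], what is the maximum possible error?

Bisection error bound: |error| ≤ (b-a)/2^n
|error| ≤ (9 - 3)/2^4 = 6/2^4
|error| ≤ 0.3750000000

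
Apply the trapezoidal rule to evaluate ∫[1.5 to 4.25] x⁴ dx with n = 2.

f(x) = x⁴
a = 1.5, b = 4.25, n = 2
h = (b - a)/n = 1.375000

Trapezoidal rule: (h/2)[f(x₀) + 2f(x₁) + 2f(x₂) + ... + f(xₙ)]

x_0 = 1.5000, f(x_0) = 5.062500, coefficient = 1
x_1 = 2.8750, f(x_1) = 68.320557, coefficient = 2
x_2 = 4.2500, f(x_2) = 326.253906, coefficient = 1

I ≈ (1.375000/2) × 467.957520 = 321.720795
Exact value: 275.797070
Error: 45.923724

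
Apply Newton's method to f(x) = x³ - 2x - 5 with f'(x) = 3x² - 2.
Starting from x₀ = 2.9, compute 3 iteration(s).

f(x) = x³ - 2x - 5
f'(x) = 3x² - 2
x₀ = 2.9

Newton-Raphson formula: x_{n+1} = x_n - f(x_n)/f'(x_n)

Iteration 1:
  f(2.900000) = 13.589000
  f'(2.900000) = 23.230000
  x_1 = 2.900000 - 13.589000/23.230000 = 2.315024
Iteration 2:
  f(2.315024) = 2.776939
  f'(2.315024) = 14.078004
  x_2 = 2.315024 - 2.776939/14.078004 = 2.117770
Iteration 3:
  f(2.117770) = 0.262551
  f'(2.117770) = 11.454848
  x_3 = 2.117770 - 0.262551/11.454848 = 2.094849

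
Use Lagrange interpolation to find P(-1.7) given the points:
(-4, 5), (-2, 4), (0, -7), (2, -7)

Lagrange interpolation formula:
P(x) = Σ yᵢ × Lᵢ(x)
where Lᵢ(x) = Π_{j≠i} (x - xⱼ)/(xᵢ - xⱼ)

L_0(-1.7) = (-1.7 - (-2))/(-4 - (-2)) × (-1.7 - 0)/(-4 - 0) × (-1.7 - 2)/(-4 - 2) = -0.039313
L_1(-1.7) = (-1.7 - (-4))/(-2 - (-4)) × (-1.7 - 0)/(-2 - 0) × (-1.7 - 2)/(-2 - 2) = 0.904187
L_2(-1.7) = (-1.7 - (-4))/(0 - (-4)) × (-1.7 - (-2))/(0 - (-2)) × (-1.7 - 2)/(0 - 2) = 0.159563
L_3(-1.7) = (-1.7 - (-4))/(2 - (-4)) × (-1.7 - (-2))/(2 - (-2)) × (-1.7 - 0)/(2 - 0) = -0.024438

P(-1.7) = 5×L_0(-1.7) + 4×L_1(-1.7) + (-7)×L_2(-1.7) + (-7)×L_3(-1.7)
P(-1.7) = 2.474312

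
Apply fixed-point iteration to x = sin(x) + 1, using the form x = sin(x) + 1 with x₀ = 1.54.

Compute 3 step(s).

Equation: x = sin(x) + 1
Fixed-point form: x = sin(x) + 1
x₀ = 1.54

x_1 = g(1.540000) = 1.999526
x_2 = g(1.999526) = 1.909495
x_3 = g(1.909495) = 1.943188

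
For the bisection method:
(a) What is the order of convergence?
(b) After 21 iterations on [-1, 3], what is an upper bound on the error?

(a) Bisection has linear (order 1) convergence; the error is halved each step.

(b) Error bound = (b-a)/2^n = (3 - (-1))/2^{21}
    = 4/2^{21}

(a) 1 (linear); (b) error ≤ 1.91e-06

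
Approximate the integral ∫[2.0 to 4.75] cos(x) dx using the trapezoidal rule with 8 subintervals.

f(x) = cos(x)
a = 2.0, b = 4.75, n = 8
h = (b - a)/n = 0.343750

Trapezoidal rule: (h/2)[f(x₀) + 2f(x₁) + 2f(x₂) + ... + f(xₙ)]

x_0 = 2.0000, f(x_0) = -0.416147, coefficient = 1
x_1 = 2.3438, f(x_1) = -0.698253, coefficient = 2
x_2 = 2.6875, f(x_2) = -0.898659, coefficient = 2
x_3 = 3.0312, f(x_3) = -0.993918, coefficient = 2
x_4 = 3.3750, f(x_4) = -0.972884, coefficient = 2
x_5 = 3.7188, f(x_5) = -0.838017, coefficient = 2
x_6 = 4.0625, f(x_6) = -0.605098, coefficient = 2
x_7 = 4.4062, f(x_7) = -0.301379, coefficient = 2
x_8 = 4.7500, f(x_8) = 0.037602, coefficient = 1

I ≈ (0.343750/2) × -10.994963 = -1.889759
Exact value: -1.908590
Error: 0.018831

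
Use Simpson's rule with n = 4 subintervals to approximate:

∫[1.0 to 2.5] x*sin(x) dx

f(x) = x*sin(x)
a = 1.0, b = 2.5, n = 4
h = (b - a)/n = 0.375000

Simpson's rule: (h/3)[f(x₀) + 4f(x₁) + 2f(x₂) + ... + f(xₙ)]

x_0 = 1.0000, f(x_0) = 0.841471, coefficient = 1
x_1 = 1.3750, f(x_1) = 1.348728, coefficient = 4
x_2 = 1.7500, f(x_2) = 1.721975, coefficient = 2
x_3 = 2.1250, f(x_3) = 1.806930, coefficient = 4
x_4 = 2.5000, f(x_4) = 1.496180, coefficient = 1

I ≈ (0.375000/3) × 18.404232 = 2.300529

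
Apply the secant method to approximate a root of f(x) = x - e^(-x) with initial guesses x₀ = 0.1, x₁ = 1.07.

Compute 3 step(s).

f(x) = x - e^(-x)
x₀ = 0.1, x₁ = 1.07

Secant formula: x_{n+1} = x_n - f(x_n)(x_n - x_{n-1})/(f(x_n) - f(x_{n-1}))

Iteration 1:
  f(0.100000) = -0.804837
  f(1.070000) = 0.726991
  x_2 = 1.070000 - 0.726991×(1.070000 - 0.100000)/(0.726991 - (-0.804837))
       = 0.609647
Iteration 2:
  f(1.070000) = 0.726991
  f(0.609647) = 0.066105
  x_3 = 0.609647 - 0.066105×(0.609647 - 1.070000)/(0.066105 - 0.726991)
       = 0.563601
Iteration 3:
  f(0.609647) = 0.066105
  f(0.563601) = -0.005555
  x_4 = 0.563601 - (-0.005555)×(0.563601 - 0.609647)/(-0.005555 - 0.066105)
       = 0.567170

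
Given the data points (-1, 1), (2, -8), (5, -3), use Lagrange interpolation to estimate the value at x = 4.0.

Lagrange interpolation formula:
P(x) = Σ yᵢ × Lᵢ(x)
where Lᵢ(x) = Π_{j≠i} (x - xⱼ)/(xᵢ - xⱼ)

L_0(4.0) = (4.0 - 2)/(-1 - 2) × (4.0 - 5)/(-1 - 5) = -0.111111
L_1(4.0) = (4.0 - (-1))/(2 - (-1)) × (4.0 - 5)/(2 - 5) = 0.555556
L_2(4.0) = (4.0 - (-1))/(5 - (-1)) × (4.0 - 2)/(5 - 2) = 0.555556

P(4.0) = 1×L_0(4.0) + (-8)×L_1(4.0) + (-3)×L_2(4.0)
P(4.0) = -6.222222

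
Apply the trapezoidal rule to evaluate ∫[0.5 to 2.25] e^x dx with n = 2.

f(x) = e^x
a = 0.5, b = 2.25, n = 2
h = (b - a)/n = 0.875000

Trapezoidal rule: (h/2)[f(x₀) + 2f(x₁) + 2f(x₂) + ... + f(xₙ)]

x_0 = 0.5000, f(x_0) = 1.648721, coefficient = 1
x_1 = 1.3750, f(x_1) = 3.955077, coefficient = 2
x_2 = 2.2500, f(x_2) = 9.487736, coefficient = 1

I ≈ (0.875000/2) × 19.046611 = 8.332892
Exact value: 7.839015
Error: 0.493878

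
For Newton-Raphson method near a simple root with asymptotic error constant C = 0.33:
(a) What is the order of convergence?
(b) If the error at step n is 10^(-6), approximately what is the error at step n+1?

(a) Newton-Raphson has quadratic (order 2) convergence near simple roots.
    This means |e_{n+1}| ≈ C|e_n|².

(b) With |e_n| = 10^(-6) and C = 0.33:
    |e_{n+1}| ≈ 0.33 × (10^(-6))² = 0.33 × 10^(-12)

(a) 2 (quadratic); (b) |e_{n+1}| ≈ 3.300e-13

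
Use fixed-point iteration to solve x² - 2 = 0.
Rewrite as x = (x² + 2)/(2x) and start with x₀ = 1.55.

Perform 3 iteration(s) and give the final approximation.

Equation: x² - 2 = 0
Fixed-point form: x = (x² + 2)/(2x)
x₀ = 1.55

x_1 = g(1.550000) = 1.420161
x_2 = g(1.420161) = 1.414226
x_3 = g(1.414226) = 1.414214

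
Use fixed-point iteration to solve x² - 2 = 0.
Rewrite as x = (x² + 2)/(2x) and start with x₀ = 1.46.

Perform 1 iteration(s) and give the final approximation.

Equation: x² - 2 = 0
Fixed-point form: x = (x² + 2)/(2x)
x₀ = 1.46

x_1 = g(1.460000) = 1.414932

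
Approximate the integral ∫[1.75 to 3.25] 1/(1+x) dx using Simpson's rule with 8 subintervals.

f(x) = 1/(1+x)
a = 1.75, b = 3.25, n = 8
h = (b - a)/n = 0.187500

Simpson's rule: (h/3)[f(x₀) + 4f(x₁) + 2f(x₂) + ... + f(xₙ)]

x_0 = 1.7500, f(x_0) = 0.363636, coefficient = 1
x_1 = 1.9375, f(x_1) = 0.340426, coefficient = 4
x_2 = 2.1250, f(x_2) = 0.320000, coefficient = 2
x_3 = 2.3125, f(x_3) = 0.301887, coefficient = 4
x_4 = 2.5000, f(x_4) = 0.285714, coefficient = 2
x_5 = 2.6875, f(x_5) = 0.271186, coefficient = 4
x_6 = 2.8750, f(x_6) = 0.258065, coefficient = 2
x_7 = 3.0625, f(x_7) = 0.246154, coefficient = 4
x_8 = 3.2500, f(x_8) = 0.235294, coefficient = 1

I ≈ (0.187500/3) × 6.965099 = 0.435319
Exact value: 0.435318
Error: 0.000001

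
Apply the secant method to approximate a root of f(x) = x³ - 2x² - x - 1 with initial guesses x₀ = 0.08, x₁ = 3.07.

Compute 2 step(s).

f(x) = x³ - 2x² - x - 1
x₀ = 0.08, x₁ = 3.07

Secant formula: x_{n+1} = x_n - f(x_n)(x_n - x_{n-1})/(f(x_n) - f(x_{n-1}))

Iteration 1:
  f(0.080000) = -1.092288
  f(3.070000) = 6.014643
  x_2 = 3.070000 - 6.014643×(3.070000 - 0.080000)/(6.014643 - (-1.092288))
       = 0.539543
Iteration 2:
  f(3.070000) = 6.014643
  f(0.539543) = -1.964692
  x_3 = 0.539543 - (-1.964692)×(0.539543 - 3.070000)/(-1.964692 - 6.014643)
       = 1.162599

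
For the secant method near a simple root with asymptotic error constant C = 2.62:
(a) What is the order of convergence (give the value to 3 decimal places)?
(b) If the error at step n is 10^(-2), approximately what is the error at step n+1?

(a) Secant method has superlinear convergence with order φ = (1+√5)/2 ≈ 1.618.
    This means |e_{n+1}| ≈ C|e_n|^1.618.

(b) With |e_n| = 10^(-2) and C = 2.62:
    |e_{n+1}| ≈ 2.62 × (10^(-2))^1.618 = 2.62 × 10^(-3.24)

(a) ≈ 1.618 (golden ratio); (b) |e_{n+1}| ≈ 1.521e-03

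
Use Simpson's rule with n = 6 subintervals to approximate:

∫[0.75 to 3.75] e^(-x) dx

f(x) = e^(-x)
a = 0.75, b = 3.75, n = 6
h = (b - a)/n = 0.500000

Simpson's rule: (h/3)[f(x₀) + 4f(x₁) + 2f(x₂) + ... + f(xₙ)]

x_0 = 0.7500, f(x_0) = 0.472367, coefficient = 1
x_1 = 1.2500, f(x_1) = 0.286505, coefficient = 4
x_2 = 1.7500, f(x_2) = 0.173774, coefficient = 2
x_3 = 2.2500, f(x_3) = 0.105399, coefficient = 4
x_4 = 2.7500, f(x_4) = 0.063928, coefficient = 2
x_5 = 3.2500, f(x_5) = 0.038774, coefficient = 4
x_6 = 3.7500, f(x_6) = 0.023518, coefficient = 1

I ≈ (0.500000/3) × 2.694001 = 0.449000
Exact value: 0.448849
Error: 0.000151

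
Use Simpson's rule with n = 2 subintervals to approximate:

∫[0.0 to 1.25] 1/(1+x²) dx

f(x) = 1/(1+x²)
a = 0.0, b = 1.25, n = 2
h = (b - a)/n = 0.625000

Simpson's rule: (h/3)[f(x₀) + 4f(x₁) + 2f(x₂) + ... + f(xₙ)]

x_0 = 0.0000, f(x_0) = 1.000000, coefficient = 1
x_1 = 0.6250, f(x_1) = 0.719101, coefficient = 4
x_2 = 1.2500, f(x_2) = 0.390244, coefficient = 1

I ≈ (0.625000/3) × 4.266648 = 0.888885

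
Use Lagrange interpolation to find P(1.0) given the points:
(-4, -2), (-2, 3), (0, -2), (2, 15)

Lagrange interpolation formula:
P(x) = Σ yᵢ × Lᵢ(x)
where Lᵢ(x) = Π_{j≠i} (x - xⱼ)/(xᵢ - xⱼ)

L_0(1.0) = (1.0 - (-2))/(-4 - (-2)) × (1.0 - 0)/(-4 - 0) × (1.0 - 2)/(-4 - 2) = 0.062500
L_1(1.0) = (1.0 - (-4))/(-2 - (-4)) × (1.0 - 0)/(-2 - 0) × (1.0 - 2)/(-2 - 2) = -0.312500
L_2(1.0) = (1.0 - (-4))/(0 - (-4)) × (1.0 - (-2))/(0 - (-2)) × (1.0 - 2)/(0 - 2) = 0.937500
L_3(1.0) = (1.0 - (-4))/(2 - (-4)) × (1.0 - (-2))/(2 - (-2)) × (1.0 - 0)/(2 - 0) = 0.312500

P(1.0) = (-2)×L_0(1.0) + 3×L_1(1.0) + (-2)×L_2(1.0) + 15×L_3(1.0)
P(1.0) = 1.750000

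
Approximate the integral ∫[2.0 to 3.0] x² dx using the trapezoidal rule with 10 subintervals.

f(x) = x²
a = 2.0, b = 3.0, n = 10
h = (b - a)/n = 0.100000

Trapezoidal rule: (h/2)[f(x₀) + 2f(x₁) + 2f(x₂) + ... + f(xₙ)]

x_0 = 2.0000, f(x_0) = 4.000000, coefficient = 1
x_1 = 2.1000, f(x_1) = 4.410000, coefficient = 2
x_2 = 2.2000, f(x_2) = 4.840000, coefficient = 2
x_3 = 2.3000, f(x_3) = 5.290000, coefficient = 2
x_4 = 2.4000, f(x_4) = 5.760000, coefficient = 2
x_5 = 2.5000, f(x_5) = 6.250000, coefficient = 2
x_6 = 2.6000, f(x_6) = 6.760000, coefficient = 2
x_7 = 2.7000, f(x_7) = 7.290000, coefficient = 2
x_8 = 2.8000, f(x_8) = 7.840000, coefficient = 2
x_9 = 2.9000, f(x_9) = 8.410000, coefficient = 2
x_10 = 3.0000, f(x_10) = 9.000000, coefficient = 1

I ≈ (0.100000/2) × 126.700000 = 6.335000
Exact value: 6.333333
Error: 0.001667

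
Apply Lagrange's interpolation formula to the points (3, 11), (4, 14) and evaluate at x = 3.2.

Lagrange interpolation formula:
P(x) = Σ yᵢ × Lᵢ(x)
where Lᵢ(x) = Π_{j≠i} (x - xⱼ)/(xᵢ - xⱼ)

L_0(3.2) = (3.2 - 4)/(3 - 4) = 0.800000
L_1(3.2) = (3.2 - 3)/(4 - 3) = 0.200000

P(3.2) = 11×L_0(3.2) + 14×L_1(3.2)
P(3.2) = 11.600000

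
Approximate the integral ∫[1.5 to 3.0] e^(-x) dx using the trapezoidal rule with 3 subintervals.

f(x) = e^(-x)
a = 1.5, b = 3.0, n = 3
h = (b - a)/n = 0.500000

Trapezoidal rule: (h/2)[f(x₀) + 2f(x₁) + 2f(x₂) + ... + f(xₙ)]

x_0 = 1.5000, f(x_0) = 0.223130, coefficient = 1
x_1 = 2.0000, f(x_1) = 0.135335, coefficient = 2
x_2 = 2.5000, f(x_2) = 0.082085, coefficient = 2
x_3 = 3.0000, f(x_3) = 0.049787, coefficient = 1

I ≈ (0.500000/2) × 0.707758 = 0.176939
Exact value: 0.173343
Error: 0.003596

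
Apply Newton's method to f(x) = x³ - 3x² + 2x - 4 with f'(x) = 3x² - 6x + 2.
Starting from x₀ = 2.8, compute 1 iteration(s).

f(x) = x³ - 3x² + 2x - 4
f'(x) = 3x² - 6x + 2
x₀ = 2.8

Newton-Raphson formula: x_{n+1} = x_n - f(x_n)/f'(x_n)

Iteration 1:
  f(2.800000) = 0.032000
  f'(2.800000) = 8.720000
  x_1 = 2.800000 - 0.032000/8.720000 = 2.796330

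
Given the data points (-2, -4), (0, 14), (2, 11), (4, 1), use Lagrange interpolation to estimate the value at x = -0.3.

Lagrange interpolation formula:
P(x) = Σ yᵢ × Lᵢ(x)
where Lᵢ(x) = Π_{j≠i} (x - xⱼ)/(xᵢ - xⱼ)

L_0(-0.3) = (-0.3 - 0)/(-2 - 0) × (-0.3 - 2)/(-2 - 2) × (-0.3 - 4)/(-2 - 4) = 0.061812
L_1(-0.3) = (-0.3 - (-2))/(0 - (-2)) × (-0.3 - 2)/(0 - 2) × (-0.3 - 4)/(0 - 4) = 1.050812
L_2(-0.3) = (-0.3 - (-2))/(2 - (-2)) × (-0.3 - 0)/(2 - 0) × (-0.3 - 4)/(2 - 4) = -0.137063
L_3(-0.3) = (-0.3 - (-2))/(4 - (-2)) × (-0.3 - 0)/(4 - 0) × (-0.3 - 2)/(4 - 2) = 0.024437

P(-0.3) = (-4)×L_0(-0.3) + 14×L_1(-0.3) + 11×L_2(-0.3) + 1×L_3(-0.3)
P(-0.3) = 12.980875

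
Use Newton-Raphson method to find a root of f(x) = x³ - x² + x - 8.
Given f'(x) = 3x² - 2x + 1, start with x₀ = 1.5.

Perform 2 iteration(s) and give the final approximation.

f(x) = x³ - x² + x - 8
f'(x) = 3x² - 2x + 1
x₀ = 1.5

Newton-Raphson formula: x_{n+1} = x_n - f(x_n)/f'(x_n)

Iteration 1:
  f(1.500000) = -5.375000
  f'(1.500000) = 4.750000
  x_1 = 1.500000 - (-5.375000)/4.750000 = 2.631579
Iteration 2:
  f(2.631579) = 5.930602
  f'(2.631579) = 16.512465
  x_2 = 2.631579 - 5.930602/16.512465 = 2.272420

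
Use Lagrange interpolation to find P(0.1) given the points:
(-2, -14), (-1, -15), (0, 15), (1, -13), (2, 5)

Lagrange interpolation formula:
P(x) = Σ yᵢ × Lᵢ(x)
where Lᵢ(x) = Π_{j≠i} (x - xⱼ)/(xᵢ - xⱼ)

L_0(0.1) = (0.1 - (-1))/(-2 - (-1)) × (0.1 - 0)/(-2 - 0) × (0.1 - 1)/(-2 - 1) × (0.1 - 2)/(-2 - 2) = 0.007838
L_1(0.1) = (0.1 - (-2))/(-1 - (-2)) × (0.1 - 0)/(-1 - 0) × (0.1 - 1)/(-1 - 1) × (0.1 - 2)/(-1 - 2) = -0.059850
L_2(0.1) = (0.1 - (-2))/(0 - (-2)) × (0.1 - (-1))/(0 - (-1)) × (0.1 - 1)/(0 - 1) × (0.1 - 2)/(0 - 2) = 0.987525
L_3(0.1) = (0.1 - (-2))/(1 - (-2)) × (0.1 - (-1))/(1 - (-1)) × (0.1 - 0)/(1 - 0) × (0.1 - 2)/(1 - 2) = 0.073150
L_4(0.1) = (0.1 - (-2))/(2 - (-2)) × (0.1 - (-1))/(2 - (-1)) × (0.1 - 0)/(2 - 0) × (0.1 - 1)/(2 - 1) = -0.008663

P(0.1) = (-14)×L_0(0.1) + (-15)×L_1(0.1) + 15×L_2(0.1) + (-13)×L_3(0.1) + 5×L_4(0.1)
P(0.1) = 14.606638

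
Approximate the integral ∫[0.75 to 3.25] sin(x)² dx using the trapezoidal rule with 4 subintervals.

f(x) = sin(x)²
a = 0.75, b = 3.25, n = 4
h = (b - a)/n = 0.625000

Trapezoidal rule: (h/2)[f(x₀) + 2f(x₁) + 2f(x₂) + ... + f(xₙ)]

x_0 = 0.7500, f(x_0) = 0.464631, coefficient = 1
x_1 = 1.3750, f(x_1) = 0.962151, coefficient = 2
x_2 = 2.0000, f(x_2) = 0.826822, coefficient = 2
x_3 = 2.6250, f(x_3) = 0.243957, coefficient = 2
x_4 = 3.2500, f(x_4) = 0.011706, coefficient = 1

I ≈ (0.625000/2) × 4.542198 = 1.419437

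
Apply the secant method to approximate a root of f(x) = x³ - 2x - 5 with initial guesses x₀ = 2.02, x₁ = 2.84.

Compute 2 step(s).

f(x) = x³ - 2x - 5
x₀ = 2.02, x₁ = 2.84

Secant formula: x_{n+1} = x_n - f(x_n)(x_n - x_{n-1})/(f(x_n) - f(x_{n-1}))

Iteration 1:
  f(2.020000) = -0.797592
  f(2.840000) = 12.226304
  x_2 = 2.840000 - 12.226304×(2.840000 - 2.020000)/(12.226304 - (-0.797592))
       = 2.070217
Iteration 2:
  f(2.840000) = 12.226304
  f(2.070217) = -0.267898
  x_3 = 2.070217 - (-0.267898)×(2.070217 - 2.840000)/(-0.267898 - 12.226304)
       = 2.086723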